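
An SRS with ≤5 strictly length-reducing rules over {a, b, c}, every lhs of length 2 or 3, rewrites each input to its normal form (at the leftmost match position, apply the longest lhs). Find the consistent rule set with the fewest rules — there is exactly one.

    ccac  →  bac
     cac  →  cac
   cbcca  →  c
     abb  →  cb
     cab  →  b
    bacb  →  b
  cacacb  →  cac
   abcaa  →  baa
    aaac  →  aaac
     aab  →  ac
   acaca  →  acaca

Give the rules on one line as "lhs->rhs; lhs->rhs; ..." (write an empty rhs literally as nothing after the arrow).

ab->c; acb->; bba->; cc->b

  | ccac => bac
  | cac
  | cbcca => cbba => c
  | abb => cb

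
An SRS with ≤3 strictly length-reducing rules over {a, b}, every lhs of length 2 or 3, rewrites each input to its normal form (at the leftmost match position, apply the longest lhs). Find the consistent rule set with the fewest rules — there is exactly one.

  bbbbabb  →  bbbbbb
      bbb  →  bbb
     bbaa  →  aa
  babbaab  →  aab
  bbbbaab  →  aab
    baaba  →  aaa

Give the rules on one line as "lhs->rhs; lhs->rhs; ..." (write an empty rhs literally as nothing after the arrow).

  | bbbbabb => bbbbbb
  | bbb
  | bbaa => baa => aa
  | babbaab => bbbaab => bbaab => baab => aab

ba->a; bab->bb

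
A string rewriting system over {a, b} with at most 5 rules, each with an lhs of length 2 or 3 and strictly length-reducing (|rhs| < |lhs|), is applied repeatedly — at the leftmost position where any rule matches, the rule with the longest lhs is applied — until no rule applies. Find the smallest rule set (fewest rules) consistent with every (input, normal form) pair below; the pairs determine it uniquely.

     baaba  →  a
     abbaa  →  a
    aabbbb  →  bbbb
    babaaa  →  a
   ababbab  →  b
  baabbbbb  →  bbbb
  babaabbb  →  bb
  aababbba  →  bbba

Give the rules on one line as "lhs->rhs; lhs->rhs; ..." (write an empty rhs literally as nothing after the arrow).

  | baaba => aba => a
  | abbaa => baa => a
  | aabbbb => bbbb
  | babaaa => baaa => aa => a

aa->a; aab->b; ab->; baa->a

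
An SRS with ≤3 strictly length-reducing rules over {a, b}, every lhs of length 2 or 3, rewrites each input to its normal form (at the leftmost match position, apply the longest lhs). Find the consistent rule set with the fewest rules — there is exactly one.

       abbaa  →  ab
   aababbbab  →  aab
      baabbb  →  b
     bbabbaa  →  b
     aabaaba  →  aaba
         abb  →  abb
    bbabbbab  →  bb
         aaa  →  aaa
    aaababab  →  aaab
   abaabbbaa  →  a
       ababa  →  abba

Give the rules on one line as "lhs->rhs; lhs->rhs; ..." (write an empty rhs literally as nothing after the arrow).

baa->; bab->bb; bbb->b

  | abbaa => ab
  | aababbbab => aabbbbab => aabbab => aabbb => aab
  | baabbb => bbb => b
  | bbabbaa => bbbbaa => bbaa => b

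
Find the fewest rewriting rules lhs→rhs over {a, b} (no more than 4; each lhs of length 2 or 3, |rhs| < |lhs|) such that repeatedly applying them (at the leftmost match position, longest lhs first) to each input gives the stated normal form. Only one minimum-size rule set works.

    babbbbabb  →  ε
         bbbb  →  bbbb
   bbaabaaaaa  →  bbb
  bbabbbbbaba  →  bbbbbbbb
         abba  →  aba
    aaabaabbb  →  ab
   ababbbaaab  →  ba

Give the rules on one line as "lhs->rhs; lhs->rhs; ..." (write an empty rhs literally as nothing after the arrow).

aab->; abb->ab; bab->a; bba->bb

  | babbbbabb => abbbabb => abbabb => ababb => aab => ε
  | bbbb
  | bbaabaaaaa => bbabaaaaa => bbbaaaaa => bbbaaaa => bbbaaa => bbbaa => bbba => bbb
  | bbabbbbbaba => bbbbbbbaba => bbbbbbbba => bbbbbbbb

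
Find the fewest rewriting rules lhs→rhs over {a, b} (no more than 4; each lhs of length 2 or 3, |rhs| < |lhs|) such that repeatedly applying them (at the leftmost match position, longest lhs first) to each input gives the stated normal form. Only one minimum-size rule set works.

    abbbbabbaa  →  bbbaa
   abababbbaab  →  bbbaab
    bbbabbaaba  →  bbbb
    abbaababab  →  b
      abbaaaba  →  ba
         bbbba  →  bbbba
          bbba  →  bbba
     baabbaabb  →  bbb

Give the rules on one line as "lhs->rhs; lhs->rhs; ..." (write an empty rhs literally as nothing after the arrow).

  | abbbbabbaa => bbabbaa => bbbaa
  | abababbbaab => aababbbaab => aaabbbaab => bbbaab
  | bbbabbaaba => bbbbaaba => bbbbaaa => bbbb
  | abbaababab => aababab => aaabab => bab => b

aaa->; aba->aa; abb->; bab->b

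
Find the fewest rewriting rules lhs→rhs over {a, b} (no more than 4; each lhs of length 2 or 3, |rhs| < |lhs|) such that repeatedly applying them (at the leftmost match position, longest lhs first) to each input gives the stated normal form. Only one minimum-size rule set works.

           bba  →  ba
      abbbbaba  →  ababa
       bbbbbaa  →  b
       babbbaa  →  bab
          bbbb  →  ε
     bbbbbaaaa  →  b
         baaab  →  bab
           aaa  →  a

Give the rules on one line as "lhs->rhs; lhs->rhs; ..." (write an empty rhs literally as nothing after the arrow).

aa->; bb->; bba->ba

  | bba => ba
  | abbbbaba => abbaba => ababa
  | bbbbbaa => bbbaa => baa => b
  | babbbaa => babaa => bab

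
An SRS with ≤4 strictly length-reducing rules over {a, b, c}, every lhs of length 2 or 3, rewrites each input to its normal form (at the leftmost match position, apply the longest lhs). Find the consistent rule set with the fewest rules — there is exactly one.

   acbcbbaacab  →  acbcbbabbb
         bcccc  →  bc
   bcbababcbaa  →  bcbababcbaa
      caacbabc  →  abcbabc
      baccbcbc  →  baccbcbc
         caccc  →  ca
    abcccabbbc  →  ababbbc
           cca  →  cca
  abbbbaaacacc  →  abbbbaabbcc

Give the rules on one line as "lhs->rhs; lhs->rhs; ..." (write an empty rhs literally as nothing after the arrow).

  | acbcbbaacab => acbcbbabbb
  | bcccc => bc
  | bcbababcbaa
  | caacbabc => abcbabc

aca->bb; caa->ab; ccc->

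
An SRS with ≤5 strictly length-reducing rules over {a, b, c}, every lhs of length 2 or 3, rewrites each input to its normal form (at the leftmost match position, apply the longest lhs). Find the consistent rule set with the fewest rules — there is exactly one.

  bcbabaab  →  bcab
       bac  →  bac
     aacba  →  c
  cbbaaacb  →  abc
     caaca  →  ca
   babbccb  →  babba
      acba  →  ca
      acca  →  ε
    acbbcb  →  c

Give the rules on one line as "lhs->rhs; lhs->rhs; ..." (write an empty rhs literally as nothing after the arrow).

aa->c; aca->; cb->a; cc->c

  | bcbabaab => baabaab => bcbaab => baaab => bcab
  | bac
  | aacba => ccba => cba => aa => c
  | cbbaaacb => abaaacb => abcacb => abcaa => abcc => abc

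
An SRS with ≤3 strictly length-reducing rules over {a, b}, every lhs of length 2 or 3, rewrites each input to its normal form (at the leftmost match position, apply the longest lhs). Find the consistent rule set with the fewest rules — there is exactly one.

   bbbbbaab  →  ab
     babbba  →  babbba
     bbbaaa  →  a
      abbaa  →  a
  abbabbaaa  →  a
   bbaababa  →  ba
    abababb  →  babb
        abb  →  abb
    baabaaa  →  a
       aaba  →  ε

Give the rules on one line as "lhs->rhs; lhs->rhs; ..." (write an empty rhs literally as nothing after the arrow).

aa->a; aba->; baa->aa

  | bbbbbaab => bbbbaab => bbbaab => bbaab => baab => aab => ab
  | babbba
  | bbbaaa => bbaaa => baaa => aaa => aa => a
  | abbaa => abaa => a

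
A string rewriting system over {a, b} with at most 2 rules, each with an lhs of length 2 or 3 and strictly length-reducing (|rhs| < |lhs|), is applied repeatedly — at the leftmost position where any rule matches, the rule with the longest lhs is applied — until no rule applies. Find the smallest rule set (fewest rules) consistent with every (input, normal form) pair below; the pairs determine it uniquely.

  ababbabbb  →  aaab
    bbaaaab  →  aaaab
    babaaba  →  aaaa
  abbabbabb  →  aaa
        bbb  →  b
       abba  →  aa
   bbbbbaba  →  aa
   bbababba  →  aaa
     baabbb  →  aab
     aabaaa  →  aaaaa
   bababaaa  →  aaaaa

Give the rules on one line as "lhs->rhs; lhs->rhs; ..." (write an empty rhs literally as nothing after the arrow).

ba->a; bb->

  | ababbabbb => aabbabbb => aaabbb => aaab
  | bbaaaab => aaaab
  | babaaba => abaaba => aaaba => aaaa
  | abbabbabb => aabbabb => aaabb => aaa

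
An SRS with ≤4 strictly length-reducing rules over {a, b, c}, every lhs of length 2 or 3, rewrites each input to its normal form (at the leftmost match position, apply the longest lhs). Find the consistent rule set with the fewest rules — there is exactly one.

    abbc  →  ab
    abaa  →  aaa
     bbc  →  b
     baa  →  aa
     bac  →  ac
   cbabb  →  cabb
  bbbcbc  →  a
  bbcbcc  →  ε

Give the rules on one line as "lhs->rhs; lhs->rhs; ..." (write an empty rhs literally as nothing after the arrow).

ba->a; bbb->ab; bc->

  | abbc => ab
  | abaa => aaa
  | bbc => b
  | baa => aa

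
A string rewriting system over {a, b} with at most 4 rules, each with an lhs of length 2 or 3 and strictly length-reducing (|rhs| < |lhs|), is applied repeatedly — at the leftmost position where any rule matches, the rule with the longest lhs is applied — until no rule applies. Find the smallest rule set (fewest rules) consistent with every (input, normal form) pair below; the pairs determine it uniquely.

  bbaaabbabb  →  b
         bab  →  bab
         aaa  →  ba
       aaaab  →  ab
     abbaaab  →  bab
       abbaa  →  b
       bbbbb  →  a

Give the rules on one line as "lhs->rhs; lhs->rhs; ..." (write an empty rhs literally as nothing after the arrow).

  | bbaaabbabb => aabbabb => bbbabb => ababb => abaa => abb => aa => b
  | bab
  | aaa => ba
  | aaaab => baab => bbb => ab

aa->b; bb->a; bba->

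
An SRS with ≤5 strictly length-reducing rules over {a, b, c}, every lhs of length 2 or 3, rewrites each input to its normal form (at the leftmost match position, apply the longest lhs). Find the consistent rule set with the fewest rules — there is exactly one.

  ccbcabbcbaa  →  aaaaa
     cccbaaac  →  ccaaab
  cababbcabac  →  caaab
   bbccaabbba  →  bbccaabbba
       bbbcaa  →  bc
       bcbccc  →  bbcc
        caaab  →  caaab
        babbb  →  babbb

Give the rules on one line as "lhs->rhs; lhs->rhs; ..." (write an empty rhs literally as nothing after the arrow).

  | ccbcabbcbaa => cacabbcbaa => cbabbcbaa => aabbcbaa => aabbaaa => aabaaa => aaaaa
  | cccbaaac => ccaaaac => ccaaab
  | cababbcabac => cababcbac => cababaac => cabaaac => caaaac => caaab
  | bbccaabbba

ac->b; baa->aa; bca->c; cb->a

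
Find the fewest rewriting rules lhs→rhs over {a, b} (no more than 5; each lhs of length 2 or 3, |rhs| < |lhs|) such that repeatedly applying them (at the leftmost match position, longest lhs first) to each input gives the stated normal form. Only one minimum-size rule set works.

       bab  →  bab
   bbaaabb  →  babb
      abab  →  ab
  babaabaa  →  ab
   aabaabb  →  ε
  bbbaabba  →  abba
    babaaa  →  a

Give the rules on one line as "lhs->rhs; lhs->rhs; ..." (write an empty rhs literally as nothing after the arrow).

  | bab
  | bbaaabb => bababb => babb
  | abab => ab
  | babaabaa => baabaa => abbaa => abab => ab

aa->; aba->a; baa->ab; bbb->a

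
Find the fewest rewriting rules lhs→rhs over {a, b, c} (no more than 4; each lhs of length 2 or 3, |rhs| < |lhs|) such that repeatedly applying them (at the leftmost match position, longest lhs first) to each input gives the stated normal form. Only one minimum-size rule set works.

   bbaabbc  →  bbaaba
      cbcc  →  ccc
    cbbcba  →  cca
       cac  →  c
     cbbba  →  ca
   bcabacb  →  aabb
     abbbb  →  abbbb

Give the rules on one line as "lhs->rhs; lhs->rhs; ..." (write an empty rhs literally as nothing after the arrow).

  | bbaabbc => bbaaba
  | cbcc => ccc
  | cbbcba => cbcba => ccba => cca
  | cac => c

ac->; bc->a; cb->c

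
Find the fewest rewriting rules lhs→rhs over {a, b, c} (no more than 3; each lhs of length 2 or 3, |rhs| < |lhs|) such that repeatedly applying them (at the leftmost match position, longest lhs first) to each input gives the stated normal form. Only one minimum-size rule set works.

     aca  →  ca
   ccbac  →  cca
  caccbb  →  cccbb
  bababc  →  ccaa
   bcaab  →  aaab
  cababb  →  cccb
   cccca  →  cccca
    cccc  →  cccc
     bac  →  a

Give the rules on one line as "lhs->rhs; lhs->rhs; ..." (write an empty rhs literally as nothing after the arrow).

ac->c; bab->cc; bc->a

  | aca => ca
  | ccbac => ccbc => cca
  | caccbb => cccbb
  | bababc => ccabc => ccaa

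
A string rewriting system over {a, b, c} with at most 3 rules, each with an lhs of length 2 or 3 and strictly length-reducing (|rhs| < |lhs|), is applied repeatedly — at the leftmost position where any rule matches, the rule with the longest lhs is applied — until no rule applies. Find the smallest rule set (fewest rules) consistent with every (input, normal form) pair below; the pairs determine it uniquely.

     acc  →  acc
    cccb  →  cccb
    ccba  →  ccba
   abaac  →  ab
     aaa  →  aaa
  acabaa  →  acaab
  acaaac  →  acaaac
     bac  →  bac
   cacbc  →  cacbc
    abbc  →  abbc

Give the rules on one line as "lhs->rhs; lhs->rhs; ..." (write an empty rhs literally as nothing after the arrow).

  | acc
  | cccb
  | ccba
  | abaac => aabc => ab

abc->b; baa->ab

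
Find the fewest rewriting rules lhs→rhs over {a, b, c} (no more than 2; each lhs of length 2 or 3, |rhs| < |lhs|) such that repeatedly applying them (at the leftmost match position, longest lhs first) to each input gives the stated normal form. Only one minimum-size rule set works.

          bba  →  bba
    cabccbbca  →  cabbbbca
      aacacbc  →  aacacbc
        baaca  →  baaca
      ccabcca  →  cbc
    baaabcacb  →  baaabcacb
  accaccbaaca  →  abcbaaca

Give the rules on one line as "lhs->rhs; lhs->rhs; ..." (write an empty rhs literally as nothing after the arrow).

  | bba
  | cabccbbca => cabbbbca
  | aacacbc
  | baaca

cc->b; cca->c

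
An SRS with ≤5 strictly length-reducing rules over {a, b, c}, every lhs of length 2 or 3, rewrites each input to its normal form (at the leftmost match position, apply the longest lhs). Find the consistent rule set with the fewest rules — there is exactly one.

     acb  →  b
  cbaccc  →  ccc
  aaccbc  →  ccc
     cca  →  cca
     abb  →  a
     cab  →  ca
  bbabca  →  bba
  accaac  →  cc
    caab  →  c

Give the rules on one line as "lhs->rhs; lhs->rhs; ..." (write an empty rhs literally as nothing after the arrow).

  | acb => b
  | cbaccc => caccc => ccc
  | aaccbc => ccbc => ccc
  | cca

aa->; ab->a; ac->; cb->c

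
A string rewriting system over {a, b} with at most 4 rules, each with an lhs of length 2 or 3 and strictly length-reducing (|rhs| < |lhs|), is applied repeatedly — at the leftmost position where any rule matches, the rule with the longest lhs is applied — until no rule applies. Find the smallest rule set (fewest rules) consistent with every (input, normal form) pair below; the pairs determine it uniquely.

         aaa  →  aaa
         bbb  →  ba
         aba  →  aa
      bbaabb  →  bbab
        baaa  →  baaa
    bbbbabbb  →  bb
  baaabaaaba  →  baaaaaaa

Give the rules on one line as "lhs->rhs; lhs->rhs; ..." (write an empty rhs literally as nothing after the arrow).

aba->aa; abb->b; bbb->ba

  | aaa
  | bbb => ba
  | aba => aa
  | bbaabb => bbab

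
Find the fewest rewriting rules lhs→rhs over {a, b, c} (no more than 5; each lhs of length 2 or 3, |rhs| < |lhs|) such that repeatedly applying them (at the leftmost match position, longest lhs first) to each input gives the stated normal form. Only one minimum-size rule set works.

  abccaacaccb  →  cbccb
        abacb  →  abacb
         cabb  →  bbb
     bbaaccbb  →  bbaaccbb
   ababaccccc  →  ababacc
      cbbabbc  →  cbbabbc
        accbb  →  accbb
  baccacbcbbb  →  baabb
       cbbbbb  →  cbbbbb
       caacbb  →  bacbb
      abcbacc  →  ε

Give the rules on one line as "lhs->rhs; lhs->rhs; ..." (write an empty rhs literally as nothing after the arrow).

aaa->c; bcb->a; ca->b; ccc->

  | abccaacaccb => abcbacaccb => aaacaccb => ccaccb => cbccb
  | abacb
  | cabb => bbb
  | bbaaccbb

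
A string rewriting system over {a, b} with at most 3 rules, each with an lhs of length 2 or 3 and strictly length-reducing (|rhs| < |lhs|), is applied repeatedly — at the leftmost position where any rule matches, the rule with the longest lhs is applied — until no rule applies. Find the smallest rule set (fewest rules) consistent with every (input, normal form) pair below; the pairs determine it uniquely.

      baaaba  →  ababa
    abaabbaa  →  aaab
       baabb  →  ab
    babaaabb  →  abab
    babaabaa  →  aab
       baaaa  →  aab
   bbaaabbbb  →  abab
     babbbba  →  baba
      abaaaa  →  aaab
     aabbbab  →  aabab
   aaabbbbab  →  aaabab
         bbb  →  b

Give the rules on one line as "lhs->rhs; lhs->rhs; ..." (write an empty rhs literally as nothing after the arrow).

baa->ab; bb->b

  | baaaba => ababa
  | abaabbaa => aabbbaa => aabbaa => aabaa => aaab
  | baabb => abbb => abb => ab
  | babaaabb => baababb => abbabb => ababb => abab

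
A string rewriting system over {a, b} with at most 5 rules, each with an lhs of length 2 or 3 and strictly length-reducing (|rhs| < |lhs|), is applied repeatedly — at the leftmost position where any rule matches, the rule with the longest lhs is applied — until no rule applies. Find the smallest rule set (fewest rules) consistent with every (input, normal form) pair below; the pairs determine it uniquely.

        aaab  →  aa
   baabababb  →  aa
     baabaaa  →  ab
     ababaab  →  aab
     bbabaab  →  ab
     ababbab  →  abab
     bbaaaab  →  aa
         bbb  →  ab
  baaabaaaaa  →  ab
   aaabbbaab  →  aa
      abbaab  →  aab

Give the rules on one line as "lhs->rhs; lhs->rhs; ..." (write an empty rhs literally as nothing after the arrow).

aaa->ab; baa->a; bb->a; bba->

  | aaab => abb => aa
  | baabababb => abababb => ababaa => abaa => aa
  | baabaaa => abaaa => aaa => ab
  | ababaab => abaab => aab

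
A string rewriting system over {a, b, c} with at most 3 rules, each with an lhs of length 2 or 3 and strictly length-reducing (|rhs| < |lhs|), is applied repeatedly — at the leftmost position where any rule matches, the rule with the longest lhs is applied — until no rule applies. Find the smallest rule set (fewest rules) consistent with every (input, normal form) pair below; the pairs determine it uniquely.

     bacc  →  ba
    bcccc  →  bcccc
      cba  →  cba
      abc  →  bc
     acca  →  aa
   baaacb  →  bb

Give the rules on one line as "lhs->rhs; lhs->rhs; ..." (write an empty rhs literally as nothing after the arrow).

ab->b; ac->a

  | bacc => bac => ba
  | bcccc
  | cba
  | abc => bc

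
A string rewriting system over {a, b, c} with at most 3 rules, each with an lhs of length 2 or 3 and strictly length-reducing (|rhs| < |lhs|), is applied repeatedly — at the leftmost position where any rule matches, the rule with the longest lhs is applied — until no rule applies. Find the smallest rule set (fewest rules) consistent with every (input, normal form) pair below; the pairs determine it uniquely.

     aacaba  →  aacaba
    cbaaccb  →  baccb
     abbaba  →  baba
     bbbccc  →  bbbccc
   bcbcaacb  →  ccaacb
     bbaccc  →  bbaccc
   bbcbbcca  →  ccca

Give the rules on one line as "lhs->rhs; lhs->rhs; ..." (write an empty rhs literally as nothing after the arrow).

  | aacaba
  | cbaaccb => baccb
  | abbaba => baba
  | bbbccc

abb->b; bcb->c; cba->b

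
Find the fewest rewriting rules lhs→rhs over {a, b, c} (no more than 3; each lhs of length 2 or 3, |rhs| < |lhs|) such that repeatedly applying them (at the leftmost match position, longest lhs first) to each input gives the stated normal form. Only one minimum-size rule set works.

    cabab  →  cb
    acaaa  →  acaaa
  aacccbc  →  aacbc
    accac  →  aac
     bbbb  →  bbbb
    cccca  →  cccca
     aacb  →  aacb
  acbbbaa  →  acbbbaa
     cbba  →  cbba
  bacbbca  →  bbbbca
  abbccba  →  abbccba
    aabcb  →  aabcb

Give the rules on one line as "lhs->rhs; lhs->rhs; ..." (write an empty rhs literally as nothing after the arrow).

aba->; acc->a; bac->bb

  | cabab => cb
  | acaaa
  | aacccbc => aacbc
  | accac => aac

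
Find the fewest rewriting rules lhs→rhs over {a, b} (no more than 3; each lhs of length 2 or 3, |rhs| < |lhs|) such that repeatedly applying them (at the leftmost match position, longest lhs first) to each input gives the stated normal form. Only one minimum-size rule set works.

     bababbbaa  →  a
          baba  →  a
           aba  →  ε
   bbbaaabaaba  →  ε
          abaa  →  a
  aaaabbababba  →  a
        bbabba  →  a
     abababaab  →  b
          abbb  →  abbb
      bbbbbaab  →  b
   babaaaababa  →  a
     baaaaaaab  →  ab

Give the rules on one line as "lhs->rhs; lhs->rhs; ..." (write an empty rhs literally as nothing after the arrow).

  | bababbbaa => abbbaa => abbaa => abaa => aaa => a
  | baba => a
  | aba => aa => ε
  | bbbaaabaaba => bbaaabaaba => baaabaaba => aaabaaba => abaaba => aaaba => aba => aa => ε

aa->; ba->a; bab->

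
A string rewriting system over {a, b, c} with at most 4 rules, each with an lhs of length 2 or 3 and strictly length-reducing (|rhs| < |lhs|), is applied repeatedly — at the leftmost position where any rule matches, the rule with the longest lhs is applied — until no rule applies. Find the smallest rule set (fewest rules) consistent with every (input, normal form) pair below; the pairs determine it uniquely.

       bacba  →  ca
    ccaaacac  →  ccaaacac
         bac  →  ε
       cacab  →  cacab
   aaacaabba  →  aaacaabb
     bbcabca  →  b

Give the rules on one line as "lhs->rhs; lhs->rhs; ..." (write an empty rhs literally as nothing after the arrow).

ba->b; bc->; bcb->c

  | bacba => bcba => ca
  | ccaaacac
  | bac => bc => ε
  | cacab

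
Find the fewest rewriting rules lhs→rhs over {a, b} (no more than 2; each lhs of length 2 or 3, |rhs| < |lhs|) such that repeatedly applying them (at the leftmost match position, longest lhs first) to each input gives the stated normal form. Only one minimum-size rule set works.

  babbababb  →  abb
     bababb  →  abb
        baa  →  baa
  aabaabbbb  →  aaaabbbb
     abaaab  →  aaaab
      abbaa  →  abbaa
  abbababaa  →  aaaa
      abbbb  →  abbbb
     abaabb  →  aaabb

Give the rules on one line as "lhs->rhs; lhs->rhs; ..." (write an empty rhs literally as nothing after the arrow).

aba->aa; bab->

  | babbababb => bababb => abb
  | bababb => abb
  | baa
  | aabaabbbb => aaaabbbb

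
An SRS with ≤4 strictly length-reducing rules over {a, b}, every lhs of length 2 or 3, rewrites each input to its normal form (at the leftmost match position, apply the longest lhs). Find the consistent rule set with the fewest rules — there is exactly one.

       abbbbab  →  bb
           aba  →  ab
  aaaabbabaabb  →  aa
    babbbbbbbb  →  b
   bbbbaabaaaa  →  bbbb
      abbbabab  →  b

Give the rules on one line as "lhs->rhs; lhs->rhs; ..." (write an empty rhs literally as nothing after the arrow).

aab->a; abb->; ba->b; bab->ba

  | abbbbab => bbab => bba => bb
  | aba => ab
  | aaaabbabaabb => aaababaabb => aaabaabb => aaaabb => aaab => aa
  | babbbbbbbb => babbbbbbb => babbbbbb => babbbbb => babbbb => babbb => babb => bab => ba => b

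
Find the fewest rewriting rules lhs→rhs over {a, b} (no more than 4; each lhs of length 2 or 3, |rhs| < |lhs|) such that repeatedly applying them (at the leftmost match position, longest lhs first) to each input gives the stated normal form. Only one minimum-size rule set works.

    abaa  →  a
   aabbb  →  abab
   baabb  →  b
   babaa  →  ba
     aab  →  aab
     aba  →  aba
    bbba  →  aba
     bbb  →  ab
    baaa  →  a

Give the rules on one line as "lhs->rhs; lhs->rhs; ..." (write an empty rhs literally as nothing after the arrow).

abb->ba; baa->; bb->b; bbb->ab

  | abaa => a
  | aabbb => abab
  | baabb => bb => b
  | babaa => ba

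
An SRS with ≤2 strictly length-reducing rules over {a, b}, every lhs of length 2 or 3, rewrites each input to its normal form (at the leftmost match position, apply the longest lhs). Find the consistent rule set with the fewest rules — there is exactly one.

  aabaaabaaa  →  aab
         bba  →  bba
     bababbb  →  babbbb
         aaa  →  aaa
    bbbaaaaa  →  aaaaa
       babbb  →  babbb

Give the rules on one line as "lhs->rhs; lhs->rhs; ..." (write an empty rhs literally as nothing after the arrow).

aba->ab; baa->aa

  | aabaaabaaa => aabaabaaa => aababaaa => aabbaaa => aabaaa => aabaa => aaba => aab
  | bba
  | bababbb => babbbb
  | aaa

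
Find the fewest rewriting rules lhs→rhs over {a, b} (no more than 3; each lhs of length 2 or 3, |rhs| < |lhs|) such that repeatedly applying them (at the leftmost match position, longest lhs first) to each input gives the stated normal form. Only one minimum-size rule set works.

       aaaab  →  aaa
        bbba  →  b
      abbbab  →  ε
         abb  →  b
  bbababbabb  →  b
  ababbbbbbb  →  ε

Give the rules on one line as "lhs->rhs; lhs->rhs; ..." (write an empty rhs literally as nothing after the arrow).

ab->; ba->b; bb->

  | aaaab => aaa
  | bbba => ba => b
  | abbbab => bbab => ab => ε
  | abb => b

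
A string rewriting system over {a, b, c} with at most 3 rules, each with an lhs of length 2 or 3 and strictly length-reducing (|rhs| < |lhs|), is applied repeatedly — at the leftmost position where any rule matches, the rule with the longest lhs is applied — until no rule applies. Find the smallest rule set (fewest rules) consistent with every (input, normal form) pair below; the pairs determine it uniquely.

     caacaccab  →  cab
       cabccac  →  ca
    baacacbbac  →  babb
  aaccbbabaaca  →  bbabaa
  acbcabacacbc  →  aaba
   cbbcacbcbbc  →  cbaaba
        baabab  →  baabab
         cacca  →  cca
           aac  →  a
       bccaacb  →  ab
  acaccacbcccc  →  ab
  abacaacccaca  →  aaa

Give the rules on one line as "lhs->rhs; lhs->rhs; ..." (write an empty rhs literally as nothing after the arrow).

  | caacaccab => caaccab => cacab => cab
  | cabccac => caacac => caac => ca
  | baacacbbac => baacbbac => babbac => babb
  | aaccbbabaaca => acbbabaaca => bbabaaca => bbabaa

ac->; bc->a; ccc->ab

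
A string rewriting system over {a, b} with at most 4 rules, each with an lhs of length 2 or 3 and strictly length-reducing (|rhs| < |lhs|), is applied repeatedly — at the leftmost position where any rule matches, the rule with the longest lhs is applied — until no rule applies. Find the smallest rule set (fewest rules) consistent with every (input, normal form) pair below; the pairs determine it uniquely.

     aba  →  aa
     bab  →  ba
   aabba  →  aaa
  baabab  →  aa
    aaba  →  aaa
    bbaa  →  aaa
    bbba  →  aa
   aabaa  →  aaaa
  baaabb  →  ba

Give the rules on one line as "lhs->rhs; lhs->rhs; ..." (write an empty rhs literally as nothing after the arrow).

  | aba => aa
  | bab => ba
  | aabba => aaba => aaa
  | baabab => bbab => aab => aa

ab->a; baa->b; bb->a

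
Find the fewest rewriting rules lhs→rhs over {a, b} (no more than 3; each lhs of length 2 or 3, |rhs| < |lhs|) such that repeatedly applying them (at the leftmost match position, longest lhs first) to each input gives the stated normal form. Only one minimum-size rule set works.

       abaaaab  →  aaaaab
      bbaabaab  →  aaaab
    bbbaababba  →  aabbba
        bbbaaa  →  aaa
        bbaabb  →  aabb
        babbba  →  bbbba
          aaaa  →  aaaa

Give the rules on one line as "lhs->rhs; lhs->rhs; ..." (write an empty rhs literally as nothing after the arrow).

  | abaaaab => aaaaab
  | bbaabaab => baabaab => aabaab => aaaab
  | bbbaababba => bbaababba => baababba => aababba => aabbba
  | bbbaaa => bbaaa => baaa => aaa

baa->aa; bab->bb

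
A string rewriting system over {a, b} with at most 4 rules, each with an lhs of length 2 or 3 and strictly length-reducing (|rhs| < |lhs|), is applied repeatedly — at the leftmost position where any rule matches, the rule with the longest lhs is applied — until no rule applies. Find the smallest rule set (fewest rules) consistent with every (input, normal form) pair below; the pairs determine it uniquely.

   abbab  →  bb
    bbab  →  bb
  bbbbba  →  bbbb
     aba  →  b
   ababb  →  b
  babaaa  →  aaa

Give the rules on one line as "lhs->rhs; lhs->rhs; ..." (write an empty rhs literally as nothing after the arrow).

  | abbab => bbab => bb
  | bbab => bb
  | bbbbba => bbbb
  | aba => ba => b

ab->b; ba->b; bab->; bba->b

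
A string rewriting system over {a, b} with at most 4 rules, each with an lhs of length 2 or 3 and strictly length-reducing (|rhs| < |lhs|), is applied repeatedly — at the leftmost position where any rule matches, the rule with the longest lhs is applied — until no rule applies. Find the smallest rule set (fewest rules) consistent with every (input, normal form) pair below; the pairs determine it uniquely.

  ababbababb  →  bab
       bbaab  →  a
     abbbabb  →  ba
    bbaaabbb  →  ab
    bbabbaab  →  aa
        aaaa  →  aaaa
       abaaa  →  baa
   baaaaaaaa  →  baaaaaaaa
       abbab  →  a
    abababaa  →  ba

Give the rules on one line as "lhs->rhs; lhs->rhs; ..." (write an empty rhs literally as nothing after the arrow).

aab->a; aba->b; bb->; bbb->ba

  | ababbababb => bbbababb => baababb => baabb => bab
  | bbaab => aab => a
  | abbbabb => abaabb => babb => ba
  | bbaaabbb => aaabbb => aabb => ab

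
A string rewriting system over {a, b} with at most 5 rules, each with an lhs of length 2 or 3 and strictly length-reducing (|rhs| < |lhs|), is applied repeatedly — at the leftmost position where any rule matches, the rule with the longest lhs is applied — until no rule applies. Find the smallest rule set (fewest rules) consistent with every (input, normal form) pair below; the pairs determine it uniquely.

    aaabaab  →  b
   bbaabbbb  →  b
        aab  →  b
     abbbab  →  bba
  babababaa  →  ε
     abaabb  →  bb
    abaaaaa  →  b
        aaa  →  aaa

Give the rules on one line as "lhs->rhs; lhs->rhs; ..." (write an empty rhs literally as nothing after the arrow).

ab->b; aba->ab; abb->ba; bbb->

  | aaabaab => aaabab => aaabb => aaba => aab => ab => b
  | bbaabbbb => bbababb => bbabbb => bbbab => ab => b
  | aab => ab => b
  | abbbab => babab => babb => bba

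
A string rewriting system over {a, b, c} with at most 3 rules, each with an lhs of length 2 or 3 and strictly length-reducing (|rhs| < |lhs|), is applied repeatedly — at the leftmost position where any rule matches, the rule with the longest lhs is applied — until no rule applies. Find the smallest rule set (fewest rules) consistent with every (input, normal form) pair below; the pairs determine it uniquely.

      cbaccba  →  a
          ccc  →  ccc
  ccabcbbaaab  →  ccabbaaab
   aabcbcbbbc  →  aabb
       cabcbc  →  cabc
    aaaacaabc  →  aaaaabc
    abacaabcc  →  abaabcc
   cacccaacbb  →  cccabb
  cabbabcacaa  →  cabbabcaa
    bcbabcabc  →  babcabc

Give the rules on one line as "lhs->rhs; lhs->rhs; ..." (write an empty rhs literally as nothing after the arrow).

  | cbaccba => accba => cba => a
  | ccc
  | ccabcbbaaab => ccabbaaab
  | aabcbcbbbc => aabcbbbc => aabbbc => aabb

ac->; bbc->b; cb->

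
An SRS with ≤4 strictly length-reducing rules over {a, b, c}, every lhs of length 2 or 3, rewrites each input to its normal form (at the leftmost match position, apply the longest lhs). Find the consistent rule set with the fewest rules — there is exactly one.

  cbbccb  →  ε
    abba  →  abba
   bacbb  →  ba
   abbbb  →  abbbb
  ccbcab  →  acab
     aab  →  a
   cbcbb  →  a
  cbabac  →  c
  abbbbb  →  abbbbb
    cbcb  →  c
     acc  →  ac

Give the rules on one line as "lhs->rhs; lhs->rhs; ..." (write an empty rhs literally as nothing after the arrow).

aa->c; aba->; cb->a; cc->c

  | cbbccb => abccb => abcb => aba => ε
  | abba
  | bacbb => baab => bcb => ba
  | abbbb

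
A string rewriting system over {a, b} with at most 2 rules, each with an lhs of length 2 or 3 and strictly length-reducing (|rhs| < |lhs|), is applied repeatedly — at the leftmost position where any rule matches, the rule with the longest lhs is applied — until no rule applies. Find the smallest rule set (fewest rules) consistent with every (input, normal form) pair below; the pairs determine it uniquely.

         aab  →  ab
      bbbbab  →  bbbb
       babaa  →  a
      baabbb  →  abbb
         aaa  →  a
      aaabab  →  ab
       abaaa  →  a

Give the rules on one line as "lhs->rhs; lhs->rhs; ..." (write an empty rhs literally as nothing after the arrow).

aa->a; ba->

  | aab => ab
  | bbbbab => bbbb
  | babaa => baa => a
  | baabbb => abbb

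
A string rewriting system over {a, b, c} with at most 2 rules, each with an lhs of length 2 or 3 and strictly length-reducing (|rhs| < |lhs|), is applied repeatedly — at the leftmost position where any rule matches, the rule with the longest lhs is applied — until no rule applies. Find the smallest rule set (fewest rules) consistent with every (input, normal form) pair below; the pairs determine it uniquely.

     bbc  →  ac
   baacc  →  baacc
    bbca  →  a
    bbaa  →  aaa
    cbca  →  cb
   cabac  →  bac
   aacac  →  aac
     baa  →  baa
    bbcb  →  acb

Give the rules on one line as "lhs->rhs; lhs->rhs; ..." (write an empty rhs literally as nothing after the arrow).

  | bbc => ac
  | baacc
  | bbca => aca => a
  | bbaa => aaa

bb->a; ca->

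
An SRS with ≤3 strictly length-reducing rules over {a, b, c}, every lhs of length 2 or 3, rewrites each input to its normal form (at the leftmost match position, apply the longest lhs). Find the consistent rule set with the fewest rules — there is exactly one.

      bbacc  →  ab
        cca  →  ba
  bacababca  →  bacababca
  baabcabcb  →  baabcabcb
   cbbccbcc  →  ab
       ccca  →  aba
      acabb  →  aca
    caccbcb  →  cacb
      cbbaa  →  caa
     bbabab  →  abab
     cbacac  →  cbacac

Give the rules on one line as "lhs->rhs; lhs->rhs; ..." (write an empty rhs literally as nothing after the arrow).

  | bbacc => acc => ab
  | cca => ba
  | bacababca
  | baabcabcb

bb->; cc->b; ccc->ab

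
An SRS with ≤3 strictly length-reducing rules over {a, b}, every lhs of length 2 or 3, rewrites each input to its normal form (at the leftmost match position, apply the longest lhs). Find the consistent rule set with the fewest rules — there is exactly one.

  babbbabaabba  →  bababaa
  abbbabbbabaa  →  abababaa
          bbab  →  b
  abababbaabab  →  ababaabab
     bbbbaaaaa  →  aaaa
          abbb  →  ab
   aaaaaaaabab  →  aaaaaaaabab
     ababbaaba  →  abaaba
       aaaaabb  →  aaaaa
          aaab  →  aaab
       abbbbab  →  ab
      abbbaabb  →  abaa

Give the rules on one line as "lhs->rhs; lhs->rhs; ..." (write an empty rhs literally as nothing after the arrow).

bb->; bba->

  | babbbabaabba => bababaabba => bababaa
  | abbbabbbabaa => ababbbabaa => abababaa
  | bbab => b
  | abababbaabab => ababaabab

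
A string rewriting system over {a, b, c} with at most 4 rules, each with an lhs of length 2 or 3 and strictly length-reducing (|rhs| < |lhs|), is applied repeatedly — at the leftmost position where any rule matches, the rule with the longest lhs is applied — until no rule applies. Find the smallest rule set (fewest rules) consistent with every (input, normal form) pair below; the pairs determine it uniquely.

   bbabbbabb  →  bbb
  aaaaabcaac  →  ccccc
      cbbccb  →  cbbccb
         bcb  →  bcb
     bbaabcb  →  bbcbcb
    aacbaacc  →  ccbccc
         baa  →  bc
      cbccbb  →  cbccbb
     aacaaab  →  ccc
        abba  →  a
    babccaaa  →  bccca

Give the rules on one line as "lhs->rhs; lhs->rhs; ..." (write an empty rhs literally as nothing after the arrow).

aa->c; ab->; abb->

  | bbabbbabb => bbbabb => bbb
  | aaaaabcaac => caaabcaac => ccabcaac => cccaac => ccccc
  | cbbccb
  | bcb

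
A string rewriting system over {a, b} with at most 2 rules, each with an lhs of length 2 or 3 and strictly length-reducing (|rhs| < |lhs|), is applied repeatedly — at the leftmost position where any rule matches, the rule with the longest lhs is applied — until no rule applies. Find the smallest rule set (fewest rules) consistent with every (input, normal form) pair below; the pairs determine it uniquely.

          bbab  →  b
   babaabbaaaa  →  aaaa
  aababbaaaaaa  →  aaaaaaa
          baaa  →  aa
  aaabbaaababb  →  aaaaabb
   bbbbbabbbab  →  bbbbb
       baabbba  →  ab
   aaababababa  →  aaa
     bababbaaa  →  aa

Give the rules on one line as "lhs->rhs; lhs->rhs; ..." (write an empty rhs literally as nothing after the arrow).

ba->; bba->

  | bbab => b
  | babaabbaaaa => baabbaaaa => abbaaaa => aaaa
  | aababbaaaaaa => aabbaaaaaa => aaaaaaa
  | baaa => aa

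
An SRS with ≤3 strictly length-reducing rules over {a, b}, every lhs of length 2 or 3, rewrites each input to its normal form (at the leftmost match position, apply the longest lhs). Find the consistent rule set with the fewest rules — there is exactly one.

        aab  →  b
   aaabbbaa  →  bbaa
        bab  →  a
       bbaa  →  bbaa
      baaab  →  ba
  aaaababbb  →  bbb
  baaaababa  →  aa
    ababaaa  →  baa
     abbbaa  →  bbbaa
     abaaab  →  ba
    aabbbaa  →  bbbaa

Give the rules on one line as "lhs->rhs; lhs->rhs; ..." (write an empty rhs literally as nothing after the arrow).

aaa->ba; ab->b; bab->a

  | aab => ab => b
  | aaabbbaa => babbbaa => abbaa => bbaa
  | bab => a
  | bbaa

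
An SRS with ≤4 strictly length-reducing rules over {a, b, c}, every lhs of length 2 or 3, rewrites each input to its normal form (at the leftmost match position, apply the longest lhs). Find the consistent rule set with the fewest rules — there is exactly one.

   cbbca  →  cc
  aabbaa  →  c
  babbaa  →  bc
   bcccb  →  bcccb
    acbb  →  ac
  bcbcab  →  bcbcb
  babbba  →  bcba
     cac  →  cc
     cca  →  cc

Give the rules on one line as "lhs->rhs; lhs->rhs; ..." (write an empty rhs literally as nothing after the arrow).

aa->c; bb->a; ca->c

  | cbbca => caca => cca => cc
  | aabbaa => cbbaa => caaa => caa => ca => c
  | babbaa => baaaa => bcaa => bca => bc
  | bcccb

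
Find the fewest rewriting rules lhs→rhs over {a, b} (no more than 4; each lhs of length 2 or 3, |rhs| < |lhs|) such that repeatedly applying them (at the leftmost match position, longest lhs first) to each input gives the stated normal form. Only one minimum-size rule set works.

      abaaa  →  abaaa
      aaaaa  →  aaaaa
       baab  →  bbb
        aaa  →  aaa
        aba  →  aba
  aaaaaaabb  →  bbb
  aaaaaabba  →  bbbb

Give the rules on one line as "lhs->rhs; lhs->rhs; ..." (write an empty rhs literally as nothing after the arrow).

  | abaaa
  | aaaaa
  | baab => bbb
  | aaa

aab->bb; abb->; bba->b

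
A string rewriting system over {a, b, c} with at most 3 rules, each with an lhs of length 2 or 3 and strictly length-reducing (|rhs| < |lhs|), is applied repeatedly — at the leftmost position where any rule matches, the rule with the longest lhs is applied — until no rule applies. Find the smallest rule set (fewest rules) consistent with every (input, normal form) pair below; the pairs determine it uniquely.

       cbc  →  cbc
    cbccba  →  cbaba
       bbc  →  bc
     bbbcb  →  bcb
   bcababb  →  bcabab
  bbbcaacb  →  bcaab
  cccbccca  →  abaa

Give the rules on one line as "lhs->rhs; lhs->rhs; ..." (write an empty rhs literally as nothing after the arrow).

  | cbc
  | cbccba => cbaba
  | bbc => bc
  | bbbcb => bbcb => bcb

ac->a; bb->b; cc->a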